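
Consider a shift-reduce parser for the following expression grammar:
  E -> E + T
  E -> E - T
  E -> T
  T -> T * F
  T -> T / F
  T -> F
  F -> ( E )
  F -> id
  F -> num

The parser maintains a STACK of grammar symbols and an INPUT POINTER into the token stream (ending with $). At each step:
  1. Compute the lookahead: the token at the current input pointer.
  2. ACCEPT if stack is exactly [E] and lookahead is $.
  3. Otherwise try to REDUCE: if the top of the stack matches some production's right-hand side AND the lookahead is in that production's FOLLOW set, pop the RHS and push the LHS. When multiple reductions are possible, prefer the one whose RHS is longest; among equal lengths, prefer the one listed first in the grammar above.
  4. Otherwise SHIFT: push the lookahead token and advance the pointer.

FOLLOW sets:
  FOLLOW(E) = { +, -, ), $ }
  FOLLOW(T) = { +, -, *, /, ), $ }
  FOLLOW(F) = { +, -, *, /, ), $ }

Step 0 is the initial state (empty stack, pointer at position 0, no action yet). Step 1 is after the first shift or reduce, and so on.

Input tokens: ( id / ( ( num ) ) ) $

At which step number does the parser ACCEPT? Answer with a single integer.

Step 1: shift (. Stack=[(] ptr=1 lookahead=id remaining=[id / ( ( num ) ) ) $]
Step 2: shift id. Stack=[( id] ptr=2 lookahead=/ remaining=[/ ( ( num ) ) ) $]
Step 3: reduce F->id. Stack=[( F] ptr=2 lookahead=/ remaining=[/ ( ( num ) ) ) $]
Step 4: reduce T->F. Stack=[( T] ptr=2 lookahead=/ remaining=[/ ( ( num ) ) ) $]
Step 5: shift /. Stack=[( T /] ptr=3 lookahead=( remaining=[( ( num ) ) ) $]
Step 6: shift (. Stack=[( T / (] ptr=4 lookahead=( remaining=[( num ) ) ) $]
Step 7: shift (. Stack=[( T / ( (] ptr=5 lookahead=num remaining=[num ) ) ) $]
Step 8: shift num. Stack=[( T / ( ( num] ptr=6 lookahead=) remaining=[) ) ) $]
Step 9: reduce F->num. Stack=[( T / ( ( F] ptr=6 lookahead=) remaining=[) ) ) $]
Step 10: reduce T->F. Stack=[( T / ( ( T] ptr=6 lookahead=) remaining=[) ) ) $]
Step 11: reduce E->T. Stack=[( T / ( ( E] ptr=6 lookahead=) remaining=[) ) ) $]
Step 12: shift ). Stack=[( T / ( ( E )] ptr=7 lookahead=) remaining=[) ) $]
Step 13: reduce F->( E ). Stack=[( T / ( F] ptr=7 lookahead=) remaining=[) ) $]
Step 14: reduce T->F. Stack=[( T / ( T] ptr=7 lookahead=) remaining=[) ) $]
Step 15: reduce E->T. Stack=[( T / ( E] ptr=7 lookahead=) remaining=[) ) $]
Step 16: shift ). Stack=[( T / ( E )] ptr=8 lookahead=) remaining=[) $]
Step 17: reduce F->( E ). Stack=[( T / F] ptr=8 lookahead=) remaining=[) $]
Step 18: reduce T->T / F. Stack=[( T] ptr=8 lookahead=) remaining=[) $]
Step 19: reduce E->T. Stack=[( E] ptr=8 lookahead=) remaining=[) $]
Step 20: shift ). Stack=[( E )] ptr=9 lookahead=$ remaining=[$]
Step 21: reduce F->( E ). Stack=[F] ptr=9 lookahead=$ remaining=[$]
Step 22: reduce T->F. Stack=[T] ptr=9 lookahead=$ remaining=[$]
Step 23: reduce E->T. Stack=[E] ptr=9 lookahead=$ remaining=[$]
Step 24: accept. Stack=[E] ptr=9 lookahead=$ remaining=[$]

Answer: 24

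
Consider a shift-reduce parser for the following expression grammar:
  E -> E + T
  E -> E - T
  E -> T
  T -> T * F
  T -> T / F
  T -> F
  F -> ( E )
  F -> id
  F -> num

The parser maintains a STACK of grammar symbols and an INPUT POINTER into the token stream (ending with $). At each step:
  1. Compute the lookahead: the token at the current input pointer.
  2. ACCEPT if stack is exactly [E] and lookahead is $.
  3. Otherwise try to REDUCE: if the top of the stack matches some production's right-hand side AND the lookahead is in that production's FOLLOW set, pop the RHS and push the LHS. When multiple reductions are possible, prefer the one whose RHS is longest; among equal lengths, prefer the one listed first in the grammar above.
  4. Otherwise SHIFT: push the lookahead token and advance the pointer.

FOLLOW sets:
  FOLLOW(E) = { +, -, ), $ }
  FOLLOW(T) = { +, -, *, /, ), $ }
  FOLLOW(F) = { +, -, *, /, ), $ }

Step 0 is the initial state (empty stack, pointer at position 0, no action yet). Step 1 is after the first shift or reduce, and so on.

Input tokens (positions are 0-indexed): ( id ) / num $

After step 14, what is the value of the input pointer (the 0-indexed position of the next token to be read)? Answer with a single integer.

Answer: 5

Derivation:
Step 1: shift (. Stack=[(] ptr=1 lookahead=id remaining=[id ) / num $]
Step 2: shift id. Stack=[( id] ptr=2 lookahead=) remaining=[) / num $]
Step 3: reduce F->id. Stack=[( F] ptr=2 lookahead=) remaining=[) / num $]
Step 4: reduce T->F. Stack=[( T] ptr=2 lookahead=) remaining=[) / num $]
Step 5: reduce E->T. Stack=[( E] ptr=2 lookahead=) remaining=[) / num $]
Step 6: shift ). Stack=[( E )] ptr=3 lookahead=/ remaining=[/ num $]
Step 7: reduce F->( E ). Stack=[F] ptr=3 lookahead=/ remaining=[/ num $]
Step 8: reduce T->F. Stack=[T] ptr=3 lookahead=/ remaining=[/ num $]
Step 9: shift /. Stack=[T /] ptr=4 lookahead=num remaining=[num $]
Step 10: shift num. Stack=[T / num] ptr=5 lookahead=$ remaining=[$]
Step 11: reduce F->num. Stack=[T / F] ptr=5 lookahead=$ remaining=[$]
Step 12: reduce T->T / F. Stack=[T] ptr=5 lookahead=$ remaining=[$]
Step 13: reduce E->T. Stack=[E] ptr=5 lookahead=$ remaining=[$]
Step 14: accept. Stack=[E] ptr=5 lookahead=$ remaining=[$]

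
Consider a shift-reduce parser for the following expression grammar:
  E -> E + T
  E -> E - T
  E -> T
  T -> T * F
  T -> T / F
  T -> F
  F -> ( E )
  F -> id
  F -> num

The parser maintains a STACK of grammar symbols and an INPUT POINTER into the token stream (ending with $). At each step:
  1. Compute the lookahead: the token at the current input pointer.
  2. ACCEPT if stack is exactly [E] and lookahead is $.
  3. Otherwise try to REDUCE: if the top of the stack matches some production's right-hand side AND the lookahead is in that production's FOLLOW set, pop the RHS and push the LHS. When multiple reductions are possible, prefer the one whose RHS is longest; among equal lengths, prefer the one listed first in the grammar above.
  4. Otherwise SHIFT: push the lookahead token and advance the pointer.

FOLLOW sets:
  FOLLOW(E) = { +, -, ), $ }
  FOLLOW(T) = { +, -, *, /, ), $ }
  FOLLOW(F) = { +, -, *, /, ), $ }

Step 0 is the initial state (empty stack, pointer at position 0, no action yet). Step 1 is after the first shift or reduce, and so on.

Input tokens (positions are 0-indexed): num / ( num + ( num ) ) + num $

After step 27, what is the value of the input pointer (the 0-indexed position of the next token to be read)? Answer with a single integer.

Step 1: shift num. Stack=[num] ptr=1 lookahead=/ remaining=[/ ( num + ( num ) ) + num $]
Step 2: reduce F->num. Stack=[F] ptr=1 lookahead=/ remaining=[/ ( num + ( num ) ) + num $]
Step 3: reduce T->F. Stack=[T] ptr=1 lookahead=/ remaining=[/ ( num + ( num ) ) + num $]
Step 4: shift /. Stack=[T /] ptr=2 lookahead=( remaining=[( num + ( num ) ) + num $]
Step 5: shift (. Stack=[T / (] ptr=3 lookahead=num remaining=[num + ( num ) ) + num $]
Step 6: shift num. Stack=[T / ( num] ptr=4 lookahead=+ remaining=[+ ( num ) ) + num $]
Step 7: reduce F->num. Stack=[T / ( F] ptr=4 lookahead=+ remaining=[+ ( num ) ) + num $]
Step 8: reduce T->F. Stack=[T / ( T] ptr=4 lookahead=+ remaining=[+ ( num ) ) + num $]
Step 9: reduce E->T. Stack=[T / ( E] ptr=4 lookahead=+ remaining=[+ ( num ) ) + num $]
Step 10: shift +. Stack=[T / ( E +] ptr=5 lookahead=( remaining=[( num ) ) + num $]
Step 11: shift (. Stack=[T / ( E + (] ptr=6 lookahead=num remaining=[num ) ) + num $]
Step 12: shift num. Stack=[T / ( E + ( num] ptr=7 lookahead=) remaining=[) ) + num $]
Step 13: reduce F->num. Stack=[T / ( E + ( F] ptr=7 lookahead=) remaining=[) ) + num $]
Step 14: reduce T->F. Stack=[T / ( E + ( T] ptr=7 lookahead=) remaining=[) ) + num $]
Step 15: reduce E->T. Stack=[T / ( E + ( E] ptr=7 lookahead=) remaining=[) ) + num $]
Step 16: shift ). Stack=[T / ( E + ( E )] ptr=8 lookahead=) remaining=[) + num $]
Step 17: reduce F->( E ). Stack=[T / ( E + F] ptr=8 lookahead=) remaining=[) + num $]
Step 18: reduce T->F. Stack=[T / ( E + T] ptr=8 lookahead=) remaining=[) + num $]
Step 19: reduce E->E + T. Stack=[T / ( E] ptr=8 lookahead=) remaining=[) + num $]
Step 20: shift ). Stack=[T / ( E )] ptr=9 lookahead=+ remaining=[+ num $]
Step 21: reduce F->( E ). Stack=[T / F] ptr=9 lookahead=+ remaining=[+ num $]
Step 22: reduce T->T / F. Stack=[T] ptr=9 lookahead=+ remaining=[+ num $]
Step 23: reduce E->T. Stack=[E] ptr=9 lookahead=+ remaining=[+ num $]
Step 24: shift +. Stack=[E +] ptr=10 lookahead=num remaining=[num $]
Step 25: shift num. Stack=[E + num] ptr=11 lookahead=$ remaining=[$]
Step 26: reduce F->num. Stack=[E + F] ptr=11 lookahead=$ remaining=[$]
Step 27: reduce T->F. Stack=[E + T] ptr=11 lookahead=$ remaining=[$]

Answer: 11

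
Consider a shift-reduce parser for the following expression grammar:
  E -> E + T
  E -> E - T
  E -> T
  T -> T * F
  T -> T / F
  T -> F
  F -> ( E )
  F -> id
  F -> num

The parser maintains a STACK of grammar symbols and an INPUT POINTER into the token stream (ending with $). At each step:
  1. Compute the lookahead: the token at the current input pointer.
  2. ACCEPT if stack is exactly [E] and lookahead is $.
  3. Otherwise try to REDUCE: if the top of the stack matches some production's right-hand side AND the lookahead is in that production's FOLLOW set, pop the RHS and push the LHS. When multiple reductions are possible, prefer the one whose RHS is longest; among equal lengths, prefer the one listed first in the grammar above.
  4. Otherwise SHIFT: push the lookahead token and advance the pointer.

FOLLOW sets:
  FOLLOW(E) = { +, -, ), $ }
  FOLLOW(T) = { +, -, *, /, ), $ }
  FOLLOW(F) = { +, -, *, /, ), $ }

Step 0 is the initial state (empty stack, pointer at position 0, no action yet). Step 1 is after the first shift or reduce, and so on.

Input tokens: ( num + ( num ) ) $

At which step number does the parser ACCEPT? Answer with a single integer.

Step 1: shift (. Stack=[(] ptr=1 lookahead=num remaining=[num + ( num ) ) $]
Step 2: shift num. Stack=[( num] ptr=2 lookahead=+ remaining=[+ ( num ) ) $]
Step 3: reduce F->num. Stack=[( F] ptr=2 lookahead=+ remaining=[+ ( num ) ) $]
Step 4: reduce T->F. Stack=[( T] ptr=2 lookahead=+ remaining=[+ ( num ) ) $]
Step 5: reduce E->T. Stack=[( E] ptr=2 lookahead=+ remaining=[+ ( num ) ) $]
Step 6: shift +. Stack=[( E +] ptr=3 lookahead=( remaining=[( num ) ) $]
Step 7: shift (. Stack=[( E + (] ptr=4 lookahead=num remaining=[num ) ) $]
Step 8: shift num. Stack=[( E + ( num] ptr=5 lookahead=) remaining=[) ) $]
Step 9: reduce F->num. Stack=[( E + ( F] ptr=5 lookahead=) remaining=[) ) $]
Step 10: reduce T->F. Stack=[( E + ( T] ptr=5 lookahead=) remaining=[) ) $]
Step 11: reduce E->T. Stack=[( E + ( E] ptr=5 lookahead=) remaining=[) ) $]
Step 12: shift ). Stack=[( E + ( E )] ptr=6 lookahead=) remaining=[) $]
Step 13: reduce F->( E ). Stack=[( E + F] ptr=6 lookahead=) remaining=[) $]
Step 14: reduce T->F. Stack=[( E + T] ptr=6 lookahead=) remaining=[) $]
Step 15: reduce E->E + T. Stack=[( E] ptr=6 lookahead=) remaining=[) $]
Step 16: shift ). Stack=[( E )] ptr=7 lookahead=$ remaining=[$]
Step 17: reduce F->( E ). Stack=[F] ptr=7 lookahead=$ remaining=[$]
Step 18: reduce T->F. Stack=[T] ptr=7 lookahead=$ remaining=[$]
Step 19: reduce E->T. Stack=[E] ptr=7 lookahead=$ remaining=[$]
Step 20: accept. Stack=[E] ptr=7 lookahead=$ remaining=[$]

Answer: 20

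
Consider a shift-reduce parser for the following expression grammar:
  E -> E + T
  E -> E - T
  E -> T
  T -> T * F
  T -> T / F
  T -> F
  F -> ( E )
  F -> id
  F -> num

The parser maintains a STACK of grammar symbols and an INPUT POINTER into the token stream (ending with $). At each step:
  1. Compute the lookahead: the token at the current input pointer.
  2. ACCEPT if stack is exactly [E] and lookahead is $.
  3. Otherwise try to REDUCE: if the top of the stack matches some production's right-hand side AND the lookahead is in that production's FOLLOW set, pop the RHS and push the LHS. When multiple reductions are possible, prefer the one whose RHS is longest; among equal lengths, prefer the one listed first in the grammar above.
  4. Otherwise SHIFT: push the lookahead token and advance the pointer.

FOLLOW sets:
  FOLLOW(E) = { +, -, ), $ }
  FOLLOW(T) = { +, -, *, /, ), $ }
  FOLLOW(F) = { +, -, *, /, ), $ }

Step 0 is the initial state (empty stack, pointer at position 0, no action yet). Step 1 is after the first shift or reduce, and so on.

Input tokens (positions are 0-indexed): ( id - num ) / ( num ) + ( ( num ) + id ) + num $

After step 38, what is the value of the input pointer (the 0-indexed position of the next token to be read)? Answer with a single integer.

Answer: 16

Derivation:
Step 1: shift (. Stack=[(] ptr=1 lookahead=id remaining=[id - num ) / ( num ) + ( ( num ) + id ) + num $]
Step 2: shift id. Stack=[( id] ptr=2 lookahead=- remaining=[- num ) / ( num ) + ( ( num ) + id ) + num $]
Step 3: reduce F->id. Stack=[( F] ptr=2 lookahead=- remaining=[- num ) / ( num ) + ( ( num ) + id ) + num $]
Step 4: reduce T->F. Stack=[( T] ptr=2 lookahead=- remaining=[- num ) / ( num ) + ( ( num ) + id ) + num $]
Step 5: reduce E->T. Stack=[( E] ptr=2 lookahead=- remaining=[- num ) / ( num ) + ( ( num ) + id ) + num $]
Step 6: shift -. Stack=[( E -] ptr=3 lookahead=num remaining=[num ) / ( num ) + ( ( num ) + id ) + num $]
Step 7: shift num. Stack=[( E - num] ptr=4 lookahead=) remaining=[) / ( num ) + ( ( num ) + id ) + num $]
Step 8: reduce F->num. Stack=[( E - F] ptr=4 lookahead=) remaining=[) / ( num ) + ( ( num ) + id ) + num $]
Step 9: reduce T->F. Stack=[( E - T] ptr=4 lookahead=) remaining=[) / ( num ) + ( ( num ) + id ) + num $]
Step 10: reduce E->E - T. Stack=[( E] ptr=4 lookahead=) remaining=[) / ( num ) + ( ( num ) + id ) + num $]
Step 11: shift ). Stack=[( E )] ptr=5 lookahead=/ remaining=[/ ( num ) + ( ( num ) + id ) + num $]
Step 12: reduce F->( E ). Stack=[F] ptr=5 lookahead=/ remaining=[/ ( num ) + ( ( num ) + id ) + num $]
Step 13: reduce T->F. Stack=[T] ptr=5 lookahead=/ remaining=[/ ( num ) + ( ( num ) + id ) + num $]
Step 14: shift /. Stack=[T /] ptr=6 lookahead=( remaining=[( num ) + ( ( num ) + id ) + num $]
Step 15: shift (. Stack=[T / (] ptr=7 lookahead=num remaining=[num ) + ( ( num ) + id ) + num $]
Step 16: shift num. Stack=[T / ( num] ptr=8 lookahead=) remaining=[) + ( ( num ) + id ) + num $]
Step 17: reduce F->num. Stack=[T / ( F] ptr=8 lookahead=) remaining=[) + ( ( num ) + id ) + num $]
Step 18: reduce T->F. Stack=[T / ( T] ptr=8 lookahead=) remaining=[) + ( ( num ) + id ) + num $]
Step 19: reduce E->T. Stack=[T / ( E] ptr=8 lookahead=) remaining=[) + ( ( num ) + id ) + num $]
Step 20: shift ). Stack=[T / ( E )] ptr=9 lookahead=+ remaining=[+ ( ( num ) + id ) + num $]
Step 21: reduce F->( E ). Stack=[T / F] ptr=9 lookahead=+ remaining=[+ ( ( num ) + id ) + num $]
Step 22: reduce T->T / F. Stack=[T] ptr=9 lookahead=+ remaining=[+ ( ( num ) + id ) + num $]
Step 23: reduce E->T. Stack=[E] ptr=9 lookahead=+ remaining=[+ ( ( num ) + id ) + num $]
Step 24: shift +. Stack=[E +] ptr=10 lookahead=( remaining=[( ( num ) + id ) + num $]
Step 25: shift (. Stack=[E + (] ptr=11 lookahead=( remaining=[( num ) + id ) + num $]
Step 26: shift (. Stack=[E + ( (] ptr=12 lookahead=num remaining=[num ) + id ) + num $]
Step 27: shift num. Stack=[E + ( ( num] ptr=13 lookahead=) remaining=[) + id ) + num $]
Step 28: reduce F->num. Stack=[E + ( ( F] ptr=13 lookahead=) remaining=[) + id ) + num $]
Step 29: reduce T->F. Stack=[E + ( ( T] ptr=13 lookahead=) remaining=[) + id ) + num $]
Step 30: reduce E->T. Stack=[E + ( ( E] ptr=13 lookahead=) remaining=[) + id ) + num $]
Step 31: shift ). Stack=[E + ( ( E )] ptr=14 lookahead=+ remaining=[+ id ) + num $]
Step 32: reduce F->( E ). Stack=[E + ( F] ptr=14 lookahead=+ remaining=[+ id ) + num $]
Step 33: reduce T->F. Stack=[E + ( T] ptr=14 lookahead=+ remaining=[+ id ) + num $]
Step 34: reduce E->T. Stack=[E + ( E] ptr=14 lookahead=+ remaining=[+ id ) + num $]
Step 35: shift +. Stack=[E + ( E +] ptr=15 lookahead=id remaining=[id ) + num $]
Step 36: shift id. Stack=[E + ( E + id] ptr=16 lookahead=) remaining=[) + num $]
Step 37: reduce F->id. Stack=[E + ( E + F] ptr=16 lookahead=) remaining=[) + num $]
Step 38: reduce T->F. Stack=[E + ( E + T] ptr=16 lookahead=) remaining=[) + num $]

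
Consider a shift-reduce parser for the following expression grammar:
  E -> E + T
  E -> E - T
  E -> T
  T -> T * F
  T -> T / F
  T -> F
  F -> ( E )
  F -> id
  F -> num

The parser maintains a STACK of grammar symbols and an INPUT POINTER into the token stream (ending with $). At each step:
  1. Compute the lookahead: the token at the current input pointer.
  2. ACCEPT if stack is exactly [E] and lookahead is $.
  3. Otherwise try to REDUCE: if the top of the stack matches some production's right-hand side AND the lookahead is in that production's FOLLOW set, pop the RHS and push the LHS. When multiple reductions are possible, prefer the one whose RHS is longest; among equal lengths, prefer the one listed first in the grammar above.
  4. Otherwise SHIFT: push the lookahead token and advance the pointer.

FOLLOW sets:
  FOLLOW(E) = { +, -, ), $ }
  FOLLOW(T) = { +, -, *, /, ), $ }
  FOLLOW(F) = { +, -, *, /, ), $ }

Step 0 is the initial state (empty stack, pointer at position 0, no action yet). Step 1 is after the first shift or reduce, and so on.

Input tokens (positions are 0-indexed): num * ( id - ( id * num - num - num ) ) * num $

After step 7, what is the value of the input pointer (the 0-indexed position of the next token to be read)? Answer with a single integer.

Step 1: shift num. Stack=[num] ptr=1 lookahead=* remaining=[* ( id - ( id * num - num - num ) ) * num $]
Step 2: reduce F->num. Stack=[F] ptr=1 lookahead=* remaining=[* ( id - ( id * num - num - num ) ) * num $]
Step 3: reduce T->F. Stack=[T] ptr=1 lookahead=* remaining=[* ( id - ( id * num - num - num ) ) * num $]
Step 4: shift *. Stack=[T *] ptr=2 lookahead=( remaining=[( id - ( id * num - num - num ) ) * num $]
Step 5: shift (. Stack=[T * (] ptr=3 lookahead=id remaining=[id - ( id * num - num - num ) ) * num $]
Step 6: shift id. Stack=[T * ( id] ptr=4 lookahead=- remaining=[- ( id * num - num - num ) ) * num $]
Step 7: reduce F->id. Stack=[T * ( F] ptr=4 lookahead=- remaining=[- ( id * num - num - num ) ) * num $]

Answer: 4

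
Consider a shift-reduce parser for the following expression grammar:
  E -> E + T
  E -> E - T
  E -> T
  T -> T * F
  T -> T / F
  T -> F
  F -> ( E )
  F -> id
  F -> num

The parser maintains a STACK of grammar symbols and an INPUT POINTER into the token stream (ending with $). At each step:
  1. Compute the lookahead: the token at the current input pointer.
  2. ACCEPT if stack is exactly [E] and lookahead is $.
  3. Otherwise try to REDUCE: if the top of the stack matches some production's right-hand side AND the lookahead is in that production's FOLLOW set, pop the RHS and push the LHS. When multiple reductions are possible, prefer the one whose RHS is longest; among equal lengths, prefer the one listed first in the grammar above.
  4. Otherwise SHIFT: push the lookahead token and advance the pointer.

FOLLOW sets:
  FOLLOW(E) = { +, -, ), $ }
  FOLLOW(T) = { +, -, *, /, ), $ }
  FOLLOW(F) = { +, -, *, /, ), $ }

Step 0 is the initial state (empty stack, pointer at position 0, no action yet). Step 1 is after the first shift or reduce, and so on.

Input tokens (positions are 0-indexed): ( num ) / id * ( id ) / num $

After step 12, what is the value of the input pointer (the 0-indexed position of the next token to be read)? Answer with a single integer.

Step 1: shift (. Stack=[(] ptr=1 lookahead=num remaining=[num ) / id * ( id ) / num $]
Step 2: shift num. Stack=[( num] ptr=2 lookahead=) remaining=[) / id * ( id ) / num $]
Step 3: reduce F->num. Stack=[( F] ptr=2 lookahead=) remaining=[) / id * ( id ) / num $]
Step 4: reduce T->F. Stack=[( T] ptr=2 lookahead=) remaining=[) / id * ( id ) / num $]
Step 5: reduce E->T. Stack=[( E] ptr=2 lookahead=) remaining=[) / id * ( id ) / num $]
Step 6: shift ). Stack=[( E )] ptr=3 lookahead=/ remaining=[/ id * ( id ) / num $]
Step 7: reduce F->( E ). Stack=[F] ptr=3 lookahead=/ remaining=[/ id * ( id ) / num $]
Step 8: reduce T->F. Stack=[T] ptr=3 lookahead=/ remaining=[/ id * ( id ) / num $]
Step 9: shift /. Stack=[T /] ptr=4 lookahead=id remaining=[id * ( id ) / num $]
Step 10: shift id. Stack=[T / id] ptr=5 lookahead=* remaining=[* ( id ) / num $]
Step 11: reduce F->id. Stack=[T / F] ptr=5 lookahead=* remaining=[* ( id ) / num $]
Step 12: reduce T->T / F. Stack=[T] ptr=5 lookahead=* remaining=[* ( id ) / num $]

Answer: 5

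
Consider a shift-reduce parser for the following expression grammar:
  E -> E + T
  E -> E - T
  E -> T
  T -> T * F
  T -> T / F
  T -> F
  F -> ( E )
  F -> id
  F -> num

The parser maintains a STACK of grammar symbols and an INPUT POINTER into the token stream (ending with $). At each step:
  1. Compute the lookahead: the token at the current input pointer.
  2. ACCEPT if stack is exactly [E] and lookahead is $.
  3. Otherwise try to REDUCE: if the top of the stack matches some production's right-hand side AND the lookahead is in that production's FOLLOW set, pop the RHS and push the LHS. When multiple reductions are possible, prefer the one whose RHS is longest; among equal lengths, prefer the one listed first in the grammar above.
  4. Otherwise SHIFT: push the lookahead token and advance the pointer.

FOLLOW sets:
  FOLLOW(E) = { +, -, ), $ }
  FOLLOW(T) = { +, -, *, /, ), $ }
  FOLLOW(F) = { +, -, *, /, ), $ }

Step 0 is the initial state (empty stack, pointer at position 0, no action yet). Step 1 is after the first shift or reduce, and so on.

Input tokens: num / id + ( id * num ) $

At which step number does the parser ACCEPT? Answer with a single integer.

Answer: 23

Derivation:
Step 1: shift num. Stack=[num] ptr=1 lookahead=/ remaining=[/ id + ( id * num ) $]
Step 2: reduce F->num. Stack=[F] ptr=1 lookahead=/ remaining=[/ id + ( id * num ) $]
Step 3: reduce T->F. Stack=[T] ptr=1 lookahead=/ remaining=[/ id + ( id * num ) $]
Step 4: shift /. Stack=[T /] ptr=2 lookahead=id remaining=[id + ( id * num ) $]
Step 5: shift id. Stack=[T / id] ptr=3 lookahead=+ remaining=[+ ( id * num ) $]
Step 6: reduce F->id. Stack=[T / F] ptr=3 lookahead=+ remaining=[+ ( id * num ) $]
Step 7: reduce T->T / F. Stack=[T] ptr=3 lookahead=+ remaining=[+ ( id * num ) $]
Step 8: reduce E->T. Stack=[E] ptr=3 lookahead=+ remaining=[+ ( id * num ) $]
Step 9: shift +. Stack=[E +] ptr=4 lookahead=( remaining=[( id * num ) $]
Step 10: shift (. Stack=[E + (] ptr=5 lookahead=id remaining=[id * num ) $]
Step 11: shift id. Stack=[E + ( id] ptr=6 lookahead=* remaining=[* num ) $]
Step 12: reduce F->id. Stack=[E + ( F] ptr=6 lookahead=* remaining=[* num ) $]
Step 13: reduce T->F. Stack=[E + ( T] ptr=6 lookahead=* remaining=[* num ) $]
Step 14: shift *. Stack=[E + ( T *] ptr=7 lookahead=num remaining=[num ) $]
Step 15: shift num. Stack=[E + ( T * num] ptr=8 lookahead=) remaining=[) $]
Step 16: reduce F->num. Stack=[E + ( T * F] ptr=8 lookahead=) remaining=[) $]
Step 17: reduce T->T * F. Stack=[E + ( T] ptr=8 lookahead=) remaining=[) $]
Step 18: reduce E->T. Stack=[E + ( E] ptr=8 lookahead=) remaining=[) $]
Step 19: shift ). Stack=[E + ( E )] ptr=9 lookahead=$ remaining=[$]
Step 20: reduce F->( E ). Stack=[E + F] ptr=9 lookahead=$ remaining=[$]
Step 21: reduce T->F. Stack=[E + T] ptr=9 lookahead=$ remaining=[$]
Step 22: reduce E->E + T. Stack=[E] ptr=9 lookahead=$ remaining=[$]
Step 23: accept. Stack=[E] ptr=9 lookahead=$ remaining=[$]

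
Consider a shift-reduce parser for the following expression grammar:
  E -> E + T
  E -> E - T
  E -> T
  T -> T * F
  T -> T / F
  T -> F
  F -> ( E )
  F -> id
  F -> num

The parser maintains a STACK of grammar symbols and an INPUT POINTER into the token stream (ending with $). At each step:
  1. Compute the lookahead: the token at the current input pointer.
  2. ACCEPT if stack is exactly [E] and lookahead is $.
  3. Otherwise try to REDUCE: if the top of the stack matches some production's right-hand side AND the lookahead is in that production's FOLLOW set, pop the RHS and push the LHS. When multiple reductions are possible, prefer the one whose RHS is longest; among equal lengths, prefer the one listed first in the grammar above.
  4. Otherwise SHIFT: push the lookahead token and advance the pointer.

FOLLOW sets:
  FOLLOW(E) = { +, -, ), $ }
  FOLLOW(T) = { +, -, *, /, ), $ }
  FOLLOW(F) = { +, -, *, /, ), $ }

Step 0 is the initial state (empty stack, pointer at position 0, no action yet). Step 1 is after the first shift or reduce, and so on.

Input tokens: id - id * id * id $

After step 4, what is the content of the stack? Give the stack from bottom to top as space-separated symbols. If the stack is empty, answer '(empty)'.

Answer: E

Derivation:
Step 1: shift id. Stack=[id] ptr=1 lookahead=- remaining=[- id * id * id $]
Step 2: reduce F->id. Stack=[F] ptr=1 lookahead=- remaining=[- id * id * id $]
Step 3: reduce T->F. Stack=[T] ptr=1 lookahead=- remaining=[- id * id * id $]
Step 4: reduce E->T. Stack=[E] ptr=1 lookahead=- remaining=[- id * id * id $]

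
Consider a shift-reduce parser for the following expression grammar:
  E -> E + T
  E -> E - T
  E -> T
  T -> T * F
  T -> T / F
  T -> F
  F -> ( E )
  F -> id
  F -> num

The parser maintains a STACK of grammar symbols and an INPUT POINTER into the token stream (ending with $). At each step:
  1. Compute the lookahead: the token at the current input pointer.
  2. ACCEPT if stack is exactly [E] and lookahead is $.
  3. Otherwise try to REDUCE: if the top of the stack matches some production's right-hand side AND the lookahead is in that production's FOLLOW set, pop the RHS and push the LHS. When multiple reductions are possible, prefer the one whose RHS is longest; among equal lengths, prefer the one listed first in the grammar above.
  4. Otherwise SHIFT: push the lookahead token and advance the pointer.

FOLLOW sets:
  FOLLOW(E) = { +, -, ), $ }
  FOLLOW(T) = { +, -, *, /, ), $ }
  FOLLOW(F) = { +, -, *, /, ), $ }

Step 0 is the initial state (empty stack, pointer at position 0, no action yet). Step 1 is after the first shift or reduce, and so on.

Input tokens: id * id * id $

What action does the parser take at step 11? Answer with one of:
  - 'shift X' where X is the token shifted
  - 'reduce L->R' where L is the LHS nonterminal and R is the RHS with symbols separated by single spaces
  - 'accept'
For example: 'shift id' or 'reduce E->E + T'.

Answer: reduce T->T * F

Derivation:
Step 1: shift id. Stack=[id] ptr=1 lookahead=* remaining=[* id * id $]
Step 2: reduce F->id. Stack=[F] ptr=1 lookahead=* remaining=[* id * id $]
Step 3: reduce T->F. Stack=[T] ptr=1 lookahead=* remaining=[* id * id $]
Step 4: shift *. Stack=[T *] ptr=2 lookahead=id remaining=[id * id $]
Step 5: shift id. Stack=[T * id] ptr=3 lookahead=* remaining=[* id $]
Step 6: reduce F->id. Stack=[T * F] ptr=3 lookahead=* remaining=[* id $]
Step 7: reduce T->T * F. Stack=[T] ptr=3 lookahead=* remaining=[* id $]
Step 8: shift *. Stack=[T *] ptr=4 lookahead=id remaining=[id $]
Step 9: shift id. Stack=[T * id] ptr=5 lookahead=$ remaining=[$]
Step 10: reduce F->id. Stack=[T * F] ptr=5 lookahead=$ remaining=[$]
Step 11: reduce T->T * F. Stack=[T] ptr=5 lookahead=$ remaining=[$]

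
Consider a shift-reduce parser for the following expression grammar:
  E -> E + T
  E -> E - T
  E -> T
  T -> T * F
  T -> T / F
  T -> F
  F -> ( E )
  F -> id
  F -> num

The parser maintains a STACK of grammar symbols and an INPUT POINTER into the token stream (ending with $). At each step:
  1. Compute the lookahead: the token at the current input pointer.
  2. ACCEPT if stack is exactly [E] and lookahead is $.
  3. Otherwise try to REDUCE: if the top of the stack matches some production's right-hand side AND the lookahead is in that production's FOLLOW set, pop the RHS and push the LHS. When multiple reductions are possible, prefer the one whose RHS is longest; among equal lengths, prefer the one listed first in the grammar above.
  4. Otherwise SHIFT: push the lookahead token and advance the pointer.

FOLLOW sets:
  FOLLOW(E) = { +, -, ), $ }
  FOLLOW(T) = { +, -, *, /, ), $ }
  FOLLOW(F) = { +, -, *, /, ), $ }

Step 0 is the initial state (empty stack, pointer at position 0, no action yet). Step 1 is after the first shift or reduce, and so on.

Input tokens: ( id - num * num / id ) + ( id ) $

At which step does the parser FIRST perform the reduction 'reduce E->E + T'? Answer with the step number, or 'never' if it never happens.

Step 1: shift (. Stack=[(] ptr=1 lookahead=id remaining=[id - num * num / id ) + ( id ) $]
Step 2: shift id. Stack=[( id] ptr=2 lookahead=- remaining=[- num * num / id ) + ( id ) $]
Step 3: reduce F->id. Stack=[( F] ptr=2 lookahead=- remaining=[- num * num / id ) + ( id ) $]
Step 4: reduce T->F. Stack=[( T] ptr=2 lookahead=- remaining=[- num * num / id ) + ( id ) $]
Step 5: reduce E->T. Stack=[( E] ptr=2 lookahead=- remaining=[- num * num / id ) + ( id ) $]
Step 6: shift -. Stack=[( E -] ptr=3 lookahead=num remaining=[num * num / id ) + ( id ) $]
Step 7: shift num. Stack=[( E - num] ptr=4 lookahead=* remaining=[* num / id ) + ( id ) $]
Step 8: reduce F->num. Stack=[( E - F] ptr=4 lookahead=* remaining=[* num / id ) + ( id ) $]
Step 9: reduce T->F. Stack=[( E - T] ptr=4 lookahead=* remaining=[* num / id ) + ( id ) $]
Step 10: shift *. Stack=[( E - T *] ptr=5 lookahead=num remaining=[num / id ) + ( id ) $]
Step 11: shift num. Stack=[( E - T * num] ptr=6 lookahead=/ remaining=[/ id ) + ( id ) $]
Step 12: reduce F->num. Stack=[( E - T * F] ptr=6 lookahead=/ remaining=[/ id ) + ( id ) $]
Step 13: reduce T->T * F. Stack=[( E - T] ptr=6 lookahead=/ remaining=[/ id ) + ( id ) $]
Step 14: shift /. Stack=[( E - T /] ptr=7 lookahead=id remaining=[id ) + ( id ) $]
Step 15: shift id. Stack=[( E - T / id] ptr=8 lookahead=) remaining=[) + ( id ) $]
Step 16: reduce F->id. Stack=[( E - T / F] ptr=8 lookahead=) remaining=[) + ( id ) $]
Step 17: reduce T->T / F. Stack=[( E - T] ptr=8 lookahead=) remaining=[) + ( id ) $]
Step 18: reduce E->E - T. Stack=[( E] ptr=8 lookahead=) remaining=[) + ( id ) $]
Step 19: shift ). Stack=[( E )] ptr=9 lookahead=+ remaining=[+ ( id ) $]
Step 20: reduce F->( E ). Stack=[F] ptr=9 lookahead=+ remaining=[+ ( id ) $]
Step 21: reduce T->F. Stack=[T] ptr=9 lookahead=+ remaining=[+ ( id ) $]
Step 22: reduce E->T. Stack=[E] ptr=9 lookahead=+ remaining=[+ ( id ) $]
Step 23: shift +. Stack=[E +] ptr=10 lookahead=( remaining=[( id ) $]
Step 24: shift (. Stack=[E + (] ptr=11 lookahead=id remaining=[id ) $]
Step 25: shift id. Stack=[E + ( id] ptr=12 lookahead=) remaining=[) $]
Step 26: reduce F->id. Stack=[E + ( F] ptr=12 lookahead=) remaining=[) $]
Step 27: reduce T->F. Stack=[E + ( T] ptr=12 lookahead=) remaining=[) $]
Step 28: reduce E->T. Stack=[E + ( E] ptr=12 lookahead=) remaining=[) $]
Step 29: shift ). Stack=[E + ( E )] ptr=13 lookahead=$ remaining=[$]
Step 30: reduce F->( E ). Stack=[E + F] ptr=13 lookahead=$ remaining=[$]
Step 31: reduce T->F. Stack=[E + T] ptr=13 lookahead=$ remaining=[$]
Step 32: reduce E->E + T. Stack=[E] ptr=13 lookahead=$ remaining=[$]

Answer: 32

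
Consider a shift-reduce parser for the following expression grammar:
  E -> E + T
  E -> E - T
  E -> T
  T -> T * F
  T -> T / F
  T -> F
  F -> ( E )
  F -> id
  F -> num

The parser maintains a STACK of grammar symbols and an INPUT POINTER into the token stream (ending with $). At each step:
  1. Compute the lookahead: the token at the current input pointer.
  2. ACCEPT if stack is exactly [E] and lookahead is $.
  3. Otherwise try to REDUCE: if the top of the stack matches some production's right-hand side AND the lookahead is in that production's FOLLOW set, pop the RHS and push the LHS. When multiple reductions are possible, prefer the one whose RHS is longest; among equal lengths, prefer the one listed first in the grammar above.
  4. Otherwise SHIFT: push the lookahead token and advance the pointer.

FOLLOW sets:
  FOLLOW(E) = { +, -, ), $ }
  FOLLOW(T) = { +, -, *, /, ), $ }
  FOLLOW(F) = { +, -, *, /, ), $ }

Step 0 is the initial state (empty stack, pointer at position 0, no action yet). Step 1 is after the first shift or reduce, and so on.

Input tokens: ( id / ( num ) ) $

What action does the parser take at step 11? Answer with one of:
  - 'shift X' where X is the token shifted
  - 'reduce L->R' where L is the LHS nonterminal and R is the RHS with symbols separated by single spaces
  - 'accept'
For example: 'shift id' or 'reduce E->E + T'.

Step 1: shift (. Stack=[(] ptr=1 lookahead=id remaining=[id / ( num ) ) $]
Step 2: shift id. Stack=[( id] ptr=2 lookahead=/ remaining=[/ ( num ) ) $]
Step 3: reduce F->id. Stack=[( F] ptr=2 lookahead=/ remaining=[/ ( num ) ) $]
Step 4: reduce T->F. Stack=[( T] ptr=2 lookahead=/ remaining=[/ ( num ) ) $]
Step 5: shift /. Stack=[( T /] ptr=3 lookahead=( remaining=[( num ) ) $]
Step 6: shift (. Stack=[( T / (] ptr=4 lookahead=num remaining=[num ) ) $]
Step 7: shift num. Stack=[( T / ( num] ptr=5 lookahead=) remaining=[) ) $]
Step 8: reduce F->num. Stack=[( T / ( F] ptr=5 lookahead=) remaining=[) ) $]
Step 9: reduce T->F. Stack=[( T / ( T] ptr=5 lookahead=) remaining=[) ) $]
Step 10: reduce E->T. Stack=[( T / ( E] ptr=5 lookahead=) remaining=[) ) $]
Step 11: shift ). Stack=[( T / ( E )] ptr=6 lookahead=) remaining=[) $]

Answer: shift )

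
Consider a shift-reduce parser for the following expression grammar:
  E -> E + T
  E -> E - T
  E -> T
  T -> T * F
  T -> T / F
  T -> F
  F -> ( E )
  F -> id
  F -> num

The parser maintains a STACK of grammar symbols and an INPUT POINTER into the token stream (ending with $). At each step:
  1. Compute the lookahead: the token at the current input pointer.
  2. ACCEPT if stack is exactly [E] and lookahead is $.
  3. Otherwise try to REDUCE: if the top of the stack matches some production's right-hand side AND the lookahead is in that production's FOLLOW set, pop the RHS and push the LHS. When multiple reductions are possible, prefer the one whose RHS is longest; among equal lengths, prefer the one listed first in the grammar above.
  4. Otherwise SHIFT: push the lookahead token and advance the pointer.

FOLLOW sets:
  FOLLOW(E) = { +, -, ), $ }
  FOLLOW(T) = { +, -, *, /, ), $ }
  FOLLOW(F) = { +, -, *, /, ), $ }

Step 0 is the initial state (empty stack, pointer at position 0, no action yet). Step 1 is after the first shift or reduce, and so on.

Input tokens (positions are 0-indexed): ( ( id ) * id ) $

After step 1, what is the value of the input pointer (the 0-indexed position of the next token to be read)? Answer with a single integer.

Answer: 1

Derivation:
Step 1: shift (. Stack=[(] ptr=1 lookahead=( remaining=[( id ) * id ) $]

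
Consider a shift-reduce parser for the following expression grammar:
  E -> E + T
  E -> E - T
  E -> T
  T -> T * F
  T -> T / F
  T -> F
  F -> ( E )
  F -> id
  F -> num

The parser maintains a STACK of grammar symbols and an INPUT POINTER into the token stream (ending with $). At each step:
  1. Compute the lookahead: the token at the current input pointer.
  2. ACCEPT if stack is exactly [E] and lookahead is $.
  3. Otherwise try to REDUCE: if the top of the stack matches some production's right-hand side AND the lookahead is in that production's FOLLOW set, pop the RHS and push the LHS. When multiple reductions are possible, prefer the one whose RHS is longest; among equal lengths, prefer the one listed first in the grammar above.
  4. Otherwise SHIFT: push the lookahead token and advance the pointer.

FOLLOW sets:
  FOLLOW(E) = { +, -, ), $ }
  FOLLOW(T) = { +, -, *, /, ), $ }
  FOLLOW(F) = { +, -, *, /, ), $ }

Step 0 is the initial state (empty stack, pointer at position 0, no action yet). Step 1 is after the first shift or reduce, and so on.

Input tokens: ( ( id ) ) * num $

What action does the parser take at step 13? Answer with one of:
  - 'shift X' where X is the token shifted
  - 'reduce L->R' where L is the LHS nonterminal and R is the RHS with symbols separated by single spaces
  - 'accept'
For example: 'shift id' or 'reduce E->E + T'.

Answer: reduce T->F

Derivation:
Step 1: shift (. Stack=[(] ptr=1 lookahead=( remaining=[( id ) ) * num $]
Step 2: shift (. Stack=[( (] ptr=2 lookahead=id remaining=[id ) ) * num $]
Step 3: shift id. Stack=[( ( id] ptr=3 lookahead=) remaining=[) ) * num $]
Step 4: reduce F->id. Stack=[( ( F] ptr=3 lookahead=) remaining=[) ) * num $]
Step 5: reduce T->F. Stack=[( ( T] ptr=3 lookahead=) remaining=[) ) * num $]
Step 6: reduce E->T. Stack=[( ( E] ptr=3 lookahead=) remaining=[) ) * num $]
Step 7: shift ). Stack=[( ( E )] ptr=4 lookahead=) remaining=[) * num $]
Step 8: reduce F->( E ). Stack=[( F] ptr=4 lookahead=) remaining=[) * num $]
Step 9: reduce T->F. Stack=[( T] ptr=4 lookahead=) remaining=[) * num $]
Step 10: reduce E->T. Stack=[( E] ptr=4 lookahead=) remaining=[) * num $]
Step 11: shift ). Stack=[( E )] ptr=5 lookahead=* remaining=[* num $]
Step 12: reduce F->( E ). Stack=[F] ptr=5 lookahead=* remaining=[* num $]
Step 13: reduce T->F. Stack=[T] ptr=5 lookahead=* remaining=[* num $]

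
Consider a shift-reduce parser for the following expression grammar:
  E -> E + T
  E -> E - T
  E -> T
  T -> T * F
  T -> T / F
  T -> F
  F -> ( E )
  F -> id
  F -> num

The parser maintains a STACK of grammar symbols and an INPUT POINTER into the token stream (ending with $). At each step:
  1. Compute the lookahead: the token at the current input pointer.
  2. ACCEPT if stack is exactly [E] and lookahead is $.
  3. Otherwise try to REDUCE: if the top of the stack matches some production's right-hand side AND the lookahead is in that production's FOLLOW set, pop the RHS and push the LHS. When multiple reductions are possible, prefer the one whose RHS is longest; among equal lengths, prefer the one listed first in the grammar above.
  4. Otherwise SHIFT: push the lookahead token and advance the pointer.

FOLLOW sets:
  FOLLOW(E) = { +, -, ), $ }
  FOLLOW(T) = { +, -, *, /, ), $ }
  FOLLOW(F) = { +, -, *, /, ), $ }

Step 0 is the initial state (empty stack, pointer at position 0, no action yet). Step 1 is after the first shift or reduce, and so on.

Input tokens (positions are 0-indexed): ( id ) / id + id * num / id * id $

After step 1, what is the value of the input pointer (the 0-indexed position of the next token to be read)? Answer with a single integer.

Step 1: shift (. Stack=[(] ptr=1 lookahead=id remaining=[id ) / id + id * num / id * id $]

Answer: 1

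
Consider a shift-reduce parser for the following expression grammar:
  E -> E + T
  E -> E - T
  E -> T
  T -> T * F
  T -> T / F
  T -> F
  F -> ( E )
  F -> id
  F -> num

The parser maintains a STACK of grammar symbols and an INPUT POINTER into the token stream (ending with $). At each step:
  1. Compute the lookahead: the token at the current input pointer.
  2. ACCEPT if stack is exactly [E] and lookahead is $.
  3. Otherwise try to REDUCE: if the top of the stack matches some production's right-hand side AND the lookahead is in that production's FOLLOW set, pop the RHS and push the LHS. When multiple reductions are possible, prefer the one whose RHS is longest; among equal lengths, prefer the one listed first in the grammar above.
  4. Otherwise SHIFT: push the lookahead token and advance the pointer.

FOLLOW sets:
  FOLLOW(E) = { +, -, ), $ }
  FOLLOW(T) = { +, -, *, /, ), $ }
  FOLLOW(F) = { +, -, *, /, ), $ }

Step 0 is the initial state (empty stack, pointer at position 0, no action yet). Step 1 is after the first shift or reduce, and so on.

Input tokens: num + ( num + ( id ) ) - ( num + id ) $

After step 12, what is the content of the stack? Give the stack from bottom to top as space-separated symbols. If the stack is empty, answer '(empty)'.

Step 1: shift num. Stack=[num] ptr=1 lookahead=+ remaining=[+ ( num + ( id ) ) - ( num + id ) $]
Step 2: reduce F->num. Stack=[F] ptr=1 lookahead=+ remaining=[+ ( num + ( id ) ) - ( num + id ) $]
Step 3: reduce T->F. Stack=[T] ptr=1 lookahead=+ remaining=[+ ( num + ( id ) ) - ( num + id ) $]
Step 4: reduce E->T. Stack=[E] ptr=1 lookahead=+ remaining=[+ ( num + ( id ) ) - ( num + id ) $]
Step 5: shift +. Stack=[E +] ptr=2 lookahead=( remaining=[( num + ( id ) ) - ( num + id ) $]
Step 6: shift (. Stack=[E + (] ptr=3 lookahead=num remaining=[num + ( id ) ) - ( num + id ) $]
Step 7: shift num. Stack=[E + ( num] ptr=4 lookahead=+ remaining=[+ ( id ) ) - ( num + id ) $]
Step 8: reduce F->num. Stack=[E + ( F] ptr=4 lookahead=+ remaining=[+ ( id ) ) - ( num + id ) $]
Step 9: reduce T->F. Stack=[E + ( T] ptr=4 lookahead=+ remaining=[+ ( id ) ) - ( num + id ) $]
Step 10: reduce E->T. Stack=[E + ( E] ptr=4 lookahead=+ remaining=[+ ( id ) ) - ( num + id ) $]
Step 11: shift +. Stack=[E + ( E +] ptr=5 lookahead=( remaining=[( id ) ) - ( num + id ) $]
Step 12: shift (. Stack=[E + ( E + (] ptr=6 lookahead=id remaining=[id ) ) - ( num + id ) $]

Answer: E + ( E + (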